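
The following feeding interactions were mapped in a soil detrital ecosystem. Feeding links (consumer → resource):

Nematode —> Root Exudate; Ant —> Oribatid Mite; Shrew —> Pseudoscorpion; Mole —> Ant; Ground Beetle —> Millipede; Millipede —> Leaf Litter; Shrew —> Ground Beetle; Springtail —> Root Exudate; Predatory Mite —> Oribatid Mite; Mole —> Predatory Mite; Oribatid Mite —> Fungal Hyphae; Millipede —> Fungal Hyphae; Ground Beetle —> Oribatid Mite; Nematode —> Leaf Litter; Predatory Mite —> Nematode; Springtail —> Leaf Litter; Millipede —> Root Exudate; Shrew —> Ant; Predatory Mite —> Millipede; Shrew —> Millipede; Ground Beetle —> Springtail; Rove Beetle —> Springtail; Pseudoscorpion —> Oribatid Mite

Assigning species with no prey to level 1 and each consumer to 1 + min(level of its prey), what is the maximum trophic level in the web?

Basal resources (level 1): Leaf Litter, Fungal Hyphae, Root Exudate.
Following each consumer down to its lowest-level prey: Fungal Hyphae → Oribatid Mite → Predatory Mite → Mole (levels 1 through 4).
All prey of Mole (Predatory Mite 3, Ant 3) are at level 3 or above, so Mole is at level 1 + 3 = 4.
Every consumer has at least one prey at level 3 or below, so none exceeds level 4.

4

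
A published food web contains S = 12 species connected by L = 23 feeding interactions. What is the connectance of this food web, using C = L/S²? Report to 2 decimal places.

C = 0.16

The web has S = 12 species and L = 23 feeding links.
C = L / S² = 23 / 144 = 0.1597 ≈ 0.16.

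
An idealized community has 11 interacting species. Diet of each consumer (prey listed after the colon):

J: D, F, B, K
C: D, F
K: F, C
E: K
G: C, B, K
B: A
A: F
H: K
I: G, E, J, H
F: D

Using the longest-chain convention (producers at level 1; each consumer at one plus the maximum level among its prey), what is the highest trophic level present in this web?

6

Producers (level 1): D.
D → F → A → B → J → I gives I level 6.
No species has a prey at level 6, so no species reaches level 7.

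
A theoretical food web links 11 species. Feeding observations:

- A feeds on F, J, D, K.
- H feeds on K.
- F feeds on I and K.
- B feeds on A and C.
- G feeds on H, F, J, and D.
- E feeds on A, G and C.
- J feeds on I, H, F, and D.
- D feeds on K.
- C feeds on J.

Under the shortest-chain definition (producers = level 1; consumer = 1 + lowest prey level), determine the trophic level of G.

Trophic level 3

K is a producer → level 1.
D eats K → level 2.
G eats D → level 3.
No prey of G is below level 2, so 3 is the minimum.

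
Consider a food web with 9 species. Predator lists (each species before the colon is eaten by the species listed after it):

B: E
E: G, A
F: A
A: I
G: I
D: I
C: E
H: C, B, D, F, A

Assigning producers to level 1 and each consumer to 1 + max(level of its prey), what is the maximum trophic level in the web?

Producers (level 1): H.
H → C → E → G → I gives I level 5.
No species has a prey at level 5, so no species reaches level 6.

5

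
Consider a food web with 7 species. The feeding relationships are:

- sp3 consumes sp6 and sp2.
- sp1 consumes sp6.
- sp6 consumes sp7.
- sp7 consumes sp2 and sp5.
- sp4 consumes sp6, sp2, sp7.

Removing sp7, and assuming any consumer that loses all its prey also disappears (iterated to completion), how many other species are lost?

Remove sp7.
Round 1: sp6 (all prey gone) → extinct.
Round 2: sp1 (all prey gone) → extinct.
No further losses. Total secondary extinctions: 2.

2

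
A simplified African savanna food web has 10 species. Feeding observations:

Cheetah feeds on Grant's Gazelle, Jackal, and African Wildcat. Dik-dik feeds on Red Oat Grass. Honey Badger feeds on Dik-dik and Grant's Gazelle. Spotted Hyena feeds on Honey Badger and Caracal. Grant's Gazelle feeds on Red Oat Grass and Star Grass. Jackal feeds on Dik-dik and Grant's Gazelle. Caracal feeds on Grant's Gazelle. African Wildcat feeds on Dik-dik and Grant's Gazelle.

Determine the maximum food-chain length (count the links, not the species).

One longest chain: Red Oat Grass → Dik-dik → African Wildcat → Cheetah.
It has 4 species and 3 links.

3 links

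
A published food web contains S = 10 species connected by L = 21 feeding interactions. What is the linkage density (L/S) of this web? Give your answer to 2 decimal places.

There are L = 21 links among S = 10 species.
L/S = 21/10 = 2.1000 ≈ 2.10.

L/S = 2.10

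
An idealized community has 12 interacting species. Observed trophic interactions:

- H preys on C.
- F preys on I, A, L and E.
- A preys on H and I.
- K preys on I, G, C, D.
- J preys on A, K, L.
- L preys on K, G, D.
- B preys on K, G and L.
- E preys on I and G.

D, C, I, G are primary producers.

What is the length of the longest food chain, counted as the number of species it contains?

One longest chain: C → H → A → F.
It has 4 species and 3 links.

4 species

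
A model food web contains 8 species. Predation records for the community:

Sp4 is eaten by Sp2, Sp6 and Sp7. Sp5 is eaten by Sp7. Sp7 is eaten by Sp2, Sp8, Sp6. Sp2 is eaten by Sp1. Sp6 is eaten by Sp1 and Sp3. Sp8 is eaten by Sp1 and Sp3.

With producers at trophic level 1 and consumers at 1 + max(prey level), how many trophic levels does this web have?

4

Producers (level 1): Sp4, Sp5.
Sp4 → Sp7 → Sp2 → Sp1 gives Sp1 level 4.
No species has a prey at level 4, so no species reaches level 5.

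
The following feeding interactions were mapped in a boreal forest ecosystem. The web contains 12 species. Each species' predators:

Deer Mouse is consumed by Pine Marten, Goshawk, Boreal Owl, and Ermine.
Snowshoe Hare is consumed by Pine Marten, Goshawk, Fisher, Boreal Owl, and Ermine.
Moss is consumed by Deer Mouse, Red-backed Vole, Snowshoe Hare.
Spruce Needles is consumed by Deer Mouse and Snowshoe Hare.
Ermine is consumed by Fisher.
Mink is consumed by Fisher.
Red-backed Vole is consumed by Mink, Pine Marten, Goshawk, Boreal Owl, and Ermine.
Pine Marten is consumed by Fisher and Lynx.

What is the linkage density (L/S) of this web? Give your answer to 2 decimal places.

L/S = 1.92

There are L = 23 links among S = 12 species.
L/S = 23/12 = 1.9167 ≈ 1.92.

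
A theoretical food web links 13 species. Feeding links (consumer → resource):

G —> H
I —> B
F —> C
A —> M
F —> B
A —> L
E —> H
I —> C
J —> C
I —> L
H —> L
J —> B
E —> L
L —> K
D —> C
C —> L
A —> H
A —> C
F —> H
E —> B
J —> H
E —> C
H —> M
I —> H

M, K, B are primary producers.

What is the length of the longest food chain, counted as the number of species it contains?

4 species

One longest chain: K → L → C → D.
It has 4 species and 3 links.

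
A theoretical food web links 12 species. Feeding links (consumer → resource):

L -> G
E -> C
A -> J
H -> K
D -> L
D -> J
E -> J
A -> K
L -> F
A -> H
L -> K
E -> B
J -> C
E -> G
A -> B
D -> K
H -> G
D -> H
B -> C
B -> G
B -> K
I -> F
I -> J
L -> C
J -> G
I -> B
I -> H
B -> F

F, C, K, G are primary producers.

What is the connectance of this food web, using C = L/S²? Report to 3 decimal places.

The web has S = 12 species and L = 28 feeding links.
C = L / S² = 28 / 144 = 0.1944 ≈ 0.194.

C = 0.194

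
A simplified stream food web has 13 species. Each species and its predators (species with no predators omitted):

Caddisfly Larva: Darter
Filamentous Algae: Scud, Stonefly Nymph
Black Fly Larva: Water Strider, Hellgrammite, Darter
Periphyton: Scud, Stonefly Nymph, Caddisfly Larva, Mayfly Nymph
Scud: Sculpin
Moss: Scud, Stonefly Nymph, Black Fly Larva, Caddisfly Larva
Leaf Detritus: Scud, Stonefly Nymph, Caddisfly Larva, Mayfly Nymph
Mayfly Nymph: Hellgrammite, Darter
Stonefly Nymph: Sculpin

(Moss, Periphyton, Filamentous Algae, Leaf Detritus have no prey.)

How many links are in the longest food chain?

One longest chain: Moss → Scud → Sculpin.
It has 3 species and 2 links.

2 links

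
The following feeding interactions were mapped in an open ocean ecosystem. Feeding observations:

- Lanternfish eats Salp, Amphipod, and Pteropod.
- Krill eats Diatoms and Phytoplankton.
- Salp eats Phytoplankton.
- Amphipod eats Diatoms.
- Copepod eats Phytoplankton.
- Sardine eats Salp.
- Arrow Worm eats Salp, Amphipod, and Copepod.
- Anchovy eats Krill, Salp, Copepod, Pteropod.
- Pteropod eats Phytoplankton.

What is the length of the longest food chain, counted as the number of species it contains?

One longest chain: Phytoplankton → Salp → Sardine.
It has 3 species and 2 links.

3 species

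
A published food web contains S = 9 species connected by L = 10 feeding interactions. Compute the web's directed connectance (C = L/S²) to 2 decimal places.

C = 0.12

The web has S = 9 species and L = 10 feeding links.
C = L / S² = 10 / 81 = 0.1235 ≈ 0.12.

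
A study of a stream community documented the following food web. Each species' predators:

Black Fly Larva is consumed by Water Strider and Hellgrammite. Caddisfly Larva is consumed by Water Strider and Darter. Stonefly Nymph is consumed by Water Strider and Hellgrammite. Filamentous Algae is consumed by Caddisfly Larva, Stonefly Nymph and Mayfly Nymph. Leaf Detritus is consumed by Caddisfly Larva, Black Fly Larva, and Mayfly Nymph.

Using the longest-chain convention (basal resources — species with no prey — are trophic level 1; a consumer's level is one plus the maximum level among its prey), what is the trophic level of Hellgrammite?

Trophic level 3

Filamentous Algae has no prey (basal) → level 1.
Stonefly Nymph eats Filamentous Algae → level 2.
Hellgrammite eats Stonefly Nymph (level 2); other prey at levels: Black Fly Larva 2 → level 3.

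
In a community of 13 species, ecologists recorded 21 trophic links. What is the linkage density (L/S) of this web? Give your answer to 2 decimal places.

L/S = 1.62

There are L = 21 links among S = 13 species.
L/S = 21/13 = 1.6154 ≈ 1.62.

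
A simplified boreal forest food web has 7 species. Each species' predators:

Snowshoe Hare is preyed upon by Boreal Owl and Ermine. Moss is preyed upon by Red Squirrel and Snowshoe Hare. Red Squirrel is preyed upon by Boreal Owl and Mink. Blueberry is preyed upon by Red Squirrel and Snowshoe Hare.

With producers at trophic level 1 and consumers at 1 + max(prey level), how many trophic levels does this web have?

3

Producers (level 1): Blueberry, Moss.
Blueberry → Red Squirrel → Boreal Owl gives Boreal Owl level 3.
No species has a prey at level 3, so no species reaches level 4.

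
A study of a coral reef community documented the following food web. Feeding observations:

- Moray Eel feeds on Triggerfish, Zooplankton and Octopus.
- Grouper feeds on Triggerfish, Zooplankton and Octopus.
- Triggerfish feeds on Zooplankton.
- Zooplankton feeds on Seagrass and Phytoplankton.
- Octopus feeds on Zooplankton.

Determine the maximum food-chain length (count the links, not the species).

One longest chain: Phytoplankton → Zooplankton → Triggerfish → Moray Eel.
It has 4 species and 3 links.

3 links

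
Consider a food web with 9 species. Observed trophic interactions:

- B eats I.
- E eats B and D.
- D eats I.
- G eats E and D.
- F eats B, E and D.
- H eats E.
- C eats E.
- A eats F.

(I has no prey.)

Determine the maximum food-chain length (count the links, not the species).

4 links

One longest chain: I → D → E → F → A.
It has 5 species and 4 links.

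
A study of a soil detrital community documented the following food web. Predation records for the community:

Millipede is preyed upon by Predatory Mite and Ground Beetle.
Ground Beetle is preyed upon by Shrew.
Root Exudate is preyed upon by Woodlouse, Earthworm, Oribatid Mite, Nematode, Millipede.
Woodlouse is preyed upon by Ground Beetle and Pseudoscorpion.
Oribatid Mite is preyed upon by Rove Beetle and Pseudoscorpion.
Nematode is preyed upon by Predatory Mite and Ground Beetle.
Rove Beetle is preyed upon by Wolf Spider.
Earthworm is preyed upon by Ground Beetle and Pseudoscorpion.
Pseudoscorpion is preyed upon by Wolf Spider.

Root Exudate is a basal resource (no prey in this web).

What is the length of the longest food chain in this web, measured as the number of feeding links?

One longest chain: Root Exudate → Millipede → Ground Beetle → Shrew.
It has 4 species and 3 links.

3 links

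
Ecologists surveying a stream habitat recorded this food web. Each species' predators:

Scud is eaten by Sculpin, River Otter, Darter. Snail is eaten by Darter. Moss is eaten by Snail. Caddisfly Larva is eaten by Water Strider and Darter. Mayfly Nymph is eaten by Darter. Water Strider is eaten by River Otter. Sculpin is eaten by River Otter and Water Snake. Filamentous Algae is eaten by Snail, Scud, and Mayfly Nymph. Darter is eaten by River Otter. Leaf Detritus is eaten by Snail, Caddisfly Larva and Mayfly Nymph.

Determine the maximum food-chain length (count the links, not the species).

One longest chain: Filamentous Algae → Scud → Sculpin → River Otter.
It has 4 species and 3 links.

3 links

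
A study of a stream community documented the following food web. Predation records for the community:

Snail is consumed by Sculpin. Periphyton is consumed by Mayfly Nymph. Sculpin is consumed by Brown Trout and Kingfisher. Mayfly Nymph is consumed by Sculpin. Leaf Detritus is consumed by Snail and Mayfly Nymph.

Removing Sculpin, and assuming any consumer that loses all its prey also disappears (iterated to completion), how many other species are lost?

2

Remove Sculpin.
Round 1: Kingfisher (all prey gone), Brown Trout (all prey gone) → extinct.
No further losses. Total secondary extinctions: 2.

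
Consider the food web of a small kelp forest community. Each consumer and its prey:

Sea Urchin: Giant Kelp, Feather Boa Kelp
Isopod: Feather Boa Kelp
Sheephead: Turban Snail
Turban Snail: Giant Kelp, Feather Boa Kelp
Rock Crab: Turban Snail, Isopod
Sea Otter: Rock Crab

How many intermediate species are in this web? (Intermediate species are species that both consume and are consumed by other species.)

3

Intermediate species (has both prey and predators): Turban Snail, Isopod, Rock Crab.
Count: 3.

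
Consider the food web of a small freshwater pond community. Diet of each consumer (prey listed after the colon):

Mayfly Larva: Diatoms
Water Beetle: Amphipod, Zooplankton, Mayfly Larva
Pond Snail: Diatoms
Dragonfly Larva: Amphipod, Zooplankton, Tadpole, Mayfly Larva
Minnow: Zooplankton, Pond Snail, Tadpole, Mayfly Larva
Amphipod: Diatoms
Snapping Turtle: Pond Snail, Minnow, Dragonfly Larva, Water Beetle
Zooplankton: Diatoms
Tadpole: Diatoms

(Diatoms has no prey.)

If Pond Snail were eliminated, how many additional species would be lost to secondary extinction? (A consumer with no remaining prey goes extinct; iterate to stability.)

Remove Pond Snail.
Every predator of it retains at least one other prey: Minnow still has Zooplankton, Tadpole, Mayfly Larva; Snapping Turtle still has Minnow, Dragonfly Larva, Water Beetle.
No consumer loses all prey, so no secondary extinctions occur.

0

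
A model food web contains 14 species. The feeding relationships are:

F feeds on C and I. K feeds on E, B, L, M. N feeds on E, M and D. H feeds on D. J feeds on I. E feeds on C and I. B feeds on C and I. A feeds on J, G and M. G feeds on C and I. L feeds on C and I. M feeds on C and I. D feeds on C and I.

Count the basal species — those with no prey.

2

Basal species (no prey listed): I, C.
Count: 2.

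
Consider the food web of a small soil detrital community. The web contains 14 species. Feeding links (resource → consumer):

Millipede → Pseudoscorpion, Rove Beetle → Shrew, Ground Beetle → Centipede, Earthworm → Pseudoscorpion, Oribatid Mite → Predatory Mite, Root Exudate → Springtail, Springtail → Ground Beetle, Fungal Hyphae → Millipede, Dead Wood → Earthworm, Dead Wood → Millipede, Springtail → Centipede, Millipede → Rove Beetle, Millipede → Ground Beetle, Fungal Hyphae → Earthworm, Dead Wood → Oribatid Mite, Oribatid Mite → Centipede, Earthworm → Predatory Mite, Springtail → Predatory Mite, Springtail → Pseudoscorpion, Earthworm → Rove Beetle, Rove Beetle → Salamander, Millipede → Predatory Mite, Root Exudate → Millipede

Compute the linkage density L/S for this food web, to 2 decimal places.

L/S = 1.64

There are L = 23 links among S = 14 species.
L/S = 23/14 = 1.6429 ≈ 1.64.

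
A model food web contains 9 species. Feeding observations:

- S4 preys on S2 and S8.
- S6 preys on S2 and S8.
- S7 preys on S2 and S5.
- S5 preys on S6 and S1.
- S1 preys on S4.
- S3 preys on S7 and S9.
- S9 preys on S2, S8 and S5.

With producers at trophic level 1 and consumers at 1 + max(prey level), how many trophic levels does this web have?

Producers (level 1): S8, S2.
S8 → S4 → S1 → S5 → S9 → S3 gives S3 level 6.
No species has a prey at level 6, so no species reaches level 7.

6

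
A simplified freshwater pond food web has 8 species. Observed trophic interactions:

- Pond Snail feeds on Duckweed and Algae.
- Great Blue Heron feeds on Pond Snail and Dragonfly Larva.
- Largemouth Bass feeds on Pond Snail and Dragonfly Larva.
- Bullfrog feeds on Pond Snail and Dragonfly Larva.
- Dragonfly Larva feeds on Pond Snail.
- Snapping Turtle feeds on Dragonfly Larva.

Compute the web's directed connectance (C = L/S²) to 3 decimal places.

C = 0.156

The web has S = 8 species and L = 10 feeding links.
C = L / S² = 10 / 64 = 0.1562 ≈ 0.156.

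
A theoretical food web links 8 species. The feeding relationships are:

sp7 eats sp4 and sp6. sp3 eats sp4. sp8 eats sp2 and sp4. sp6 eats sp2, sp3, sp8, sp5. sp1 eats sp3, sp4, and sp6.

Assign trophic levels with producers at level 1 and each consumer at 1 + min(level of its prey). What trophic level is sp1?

Trophic level 2

sp4 is a producer → level 1.
sp1 eats sp4 → level 2.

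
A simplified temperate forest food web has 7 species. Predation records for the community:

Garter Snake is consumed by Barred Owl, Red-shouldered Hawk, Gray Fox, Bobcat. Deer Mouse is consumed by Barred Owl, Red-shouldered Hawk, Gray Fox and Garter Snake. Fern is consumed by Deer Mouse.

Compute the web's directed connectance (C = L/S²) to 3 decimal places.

The web has S = 7 species and L = 9 feeding links.
C = L / S² = 9 / 49 = 0.1837 ≈ 0.184.

C = 0.184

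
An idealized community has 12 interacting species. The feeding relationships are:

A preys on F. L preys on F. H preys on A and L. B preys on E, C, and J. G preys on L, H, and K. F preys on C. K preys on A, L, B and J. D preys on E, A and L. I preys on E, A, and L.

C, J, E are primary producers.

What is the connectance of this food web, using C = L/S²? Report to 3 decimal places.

The web has S = 12 species and L = 21 feeding links.
C = L / S² = 21 / 144 = 0.1458 ≈ 0.146.

C = 0.146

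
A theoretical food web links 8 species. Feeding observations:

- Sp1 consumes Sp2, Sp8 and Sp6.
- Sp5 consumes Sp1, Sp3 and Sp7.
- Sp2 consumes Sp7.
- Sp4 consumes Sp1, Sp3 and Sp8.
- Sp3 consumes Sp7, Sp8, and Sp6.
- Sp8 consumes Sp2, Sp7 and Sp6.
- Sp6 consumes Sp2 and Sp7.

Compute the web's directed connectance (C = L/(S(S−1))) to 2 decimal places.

The web has S = 8 species and L = 18 feeding links.
C = L / (S(S−1)) = 18 / 56 = 0.3214 ≈ 0.32.

C = 0.32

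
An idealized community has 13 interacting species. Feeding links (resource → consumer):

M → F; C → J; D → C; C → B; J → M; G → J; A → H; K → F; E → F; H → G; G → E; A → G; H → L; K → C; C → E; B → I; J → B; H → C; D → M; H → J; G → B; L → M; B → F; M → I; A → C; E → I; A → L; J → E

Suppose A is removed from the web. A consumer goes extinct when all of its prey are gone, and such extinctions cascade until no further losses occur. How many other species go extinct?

Remove A.
Round 1: H (all prey gone) → extinct.
Round 2: L (all prey gone), G (all prey gone) → extinct.
No further losses. Total secondary extinctions: 3.

3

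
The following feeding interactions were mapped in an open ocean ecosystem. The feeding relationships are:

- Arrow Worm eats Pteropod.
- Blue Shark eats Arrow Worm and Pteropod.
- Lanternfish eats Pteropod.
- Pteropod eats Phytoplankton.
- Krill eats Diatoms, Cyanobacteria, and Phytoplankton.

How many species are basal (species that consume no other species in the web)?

3

Basal species (no prey listed): Cyanobacteria, Diatoms, Phytoplankton.
Count: 3.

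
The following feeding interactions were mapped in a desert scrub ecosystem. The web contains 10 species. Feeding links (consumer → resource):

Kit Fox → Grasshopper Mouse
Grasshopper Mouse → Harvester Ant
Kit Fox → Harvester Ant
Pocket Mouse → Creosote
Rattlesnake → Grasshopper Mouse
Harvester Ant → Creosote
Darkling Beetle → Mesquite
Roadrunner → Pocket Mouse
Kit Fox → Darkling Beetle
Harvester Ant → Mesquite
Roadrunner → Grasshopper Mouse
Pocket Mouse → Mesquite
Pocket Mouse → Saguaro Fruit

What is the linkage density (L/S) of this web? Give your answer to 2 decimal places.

L/S = 1.30

There are L = 13 links among S = 10 species.
L/S = 13/10 = 1.3000 ≈ 1.30.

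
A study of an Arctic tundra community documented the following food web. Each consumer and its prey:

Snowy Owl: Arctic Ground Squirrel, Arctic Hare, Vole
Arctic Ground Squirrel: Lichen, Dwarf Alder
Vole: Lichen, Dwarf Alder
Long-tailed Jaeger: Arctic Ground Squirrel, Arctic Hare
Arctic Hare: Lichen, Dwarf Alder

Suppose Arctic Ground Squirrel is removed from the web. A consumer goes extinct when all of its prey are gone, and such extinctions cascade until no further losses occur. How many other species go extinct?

0

Remove Arctic Ground Squirrel.
Every predator of it retains at least one other prey: Long-tailed Jaeger still has Arctic Hare; Snowy Owl still has Arctic Hare, Vole.
No consumer loses all prey, so no secondary extinctions occur.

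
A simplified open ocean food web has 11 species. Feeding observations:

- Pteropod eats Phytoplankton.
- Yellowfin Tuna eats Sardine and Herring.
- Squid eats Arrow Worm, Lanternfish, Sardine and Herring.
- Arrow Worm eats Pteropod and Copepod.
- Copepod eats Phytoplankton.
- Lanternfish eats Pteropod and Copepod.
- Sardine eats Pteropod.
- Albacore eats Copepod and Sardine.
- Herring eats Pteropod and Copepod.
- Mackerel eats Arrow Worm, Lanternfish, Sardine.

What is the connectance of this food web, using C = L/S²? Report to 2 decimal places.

C = 0.17

The web has S = 11 species and L = 20 feeding links.
C = L / S² = 20 / 121 = 0.1653 ≈ 0.17.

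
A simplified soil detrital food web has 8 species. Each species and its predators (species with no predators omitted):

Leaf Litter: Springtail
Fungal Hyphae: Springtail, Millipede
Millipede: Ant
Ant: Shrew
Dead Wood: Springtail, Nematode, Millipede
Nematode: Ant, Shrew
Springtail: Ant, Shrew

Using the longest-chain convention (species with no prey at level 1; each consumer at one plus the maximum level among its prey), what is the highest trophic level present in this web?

Basal resources (level 1): Fungal Hyphae, Dead Wood, Leaf Litter.
Fungal Hyphae → Springtail → Ant → Shrew gives Shrew level 4.
No species has a prey at level 4, so no species reaches level 5.

4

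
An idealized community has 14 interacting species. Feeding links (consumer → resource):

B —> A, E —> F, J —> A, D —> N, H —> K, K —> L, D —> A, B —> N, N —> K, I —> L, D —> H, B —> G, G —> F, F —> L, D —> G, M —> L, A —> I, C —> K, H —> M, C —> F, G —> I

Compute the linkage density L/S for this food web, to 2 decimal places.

L/S = 1.50

There are L = 21 links among S = 14 species.
L/S = 21/14 = 1.5000 ≈ 1.50.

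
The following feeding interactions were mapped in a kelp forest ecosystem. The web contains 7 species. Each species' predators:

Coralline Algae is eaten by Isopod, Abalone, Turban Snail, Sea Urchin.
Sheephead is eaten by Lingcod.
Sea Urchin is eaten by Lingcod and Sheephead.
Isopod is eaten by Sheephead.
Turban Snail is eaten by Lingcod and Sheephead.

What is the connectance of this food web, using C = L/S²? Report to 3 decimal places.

C = 0.204

The web has S = 7 species and L = 10 feeding links.
C = L / S² = 10 / 49 = 0.2041 ≈ 0.204.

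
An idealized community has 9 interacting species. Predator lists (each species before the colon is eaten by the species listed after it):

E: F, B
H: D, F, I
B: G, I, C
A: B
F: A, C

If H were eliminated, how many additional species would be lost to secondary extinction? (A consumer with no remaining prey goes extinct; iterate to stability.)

Remove H.
Round 1: D (all prey gone) → extinct.
No further losses. Total secondary extinctions: 1.

1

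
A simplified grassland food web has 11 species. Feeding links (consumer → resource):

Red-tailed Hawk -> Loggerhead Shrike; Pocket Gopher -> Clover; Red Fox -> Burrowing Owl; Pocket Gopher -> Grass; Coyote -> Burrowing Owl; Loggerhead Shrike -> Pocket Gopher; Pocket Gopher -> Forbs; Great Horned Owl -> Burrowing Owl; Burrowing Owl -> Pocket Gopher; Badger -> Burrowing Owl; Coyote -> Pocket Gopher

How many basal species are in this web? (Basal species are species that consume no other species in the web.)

Basal species (no prey listed): Clover, Grass, Forbs.
Count: 3.

3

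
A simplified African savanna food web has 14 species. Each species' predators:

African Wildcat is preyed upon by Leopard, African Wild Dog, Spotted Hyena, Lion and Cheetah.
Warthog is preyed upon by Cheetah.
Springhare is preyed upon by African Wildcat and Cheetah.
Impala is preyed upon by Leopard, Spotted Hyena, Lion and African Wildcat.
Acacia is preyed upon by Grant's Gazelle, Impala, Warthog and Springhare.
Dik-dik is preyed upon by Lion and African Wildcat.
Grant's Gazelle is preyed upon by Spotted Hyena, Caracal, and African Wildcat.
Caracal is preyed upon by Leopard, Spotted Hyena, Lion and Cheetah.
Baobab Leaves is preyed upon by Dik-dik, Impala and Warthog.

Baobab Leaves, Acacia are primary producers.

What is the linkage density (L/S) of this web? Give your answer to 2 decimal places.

L/S = 2.00

There are L = 28 links among S = 14 species.
L/S = 28/14 = 2.0000 ≈ 2.00.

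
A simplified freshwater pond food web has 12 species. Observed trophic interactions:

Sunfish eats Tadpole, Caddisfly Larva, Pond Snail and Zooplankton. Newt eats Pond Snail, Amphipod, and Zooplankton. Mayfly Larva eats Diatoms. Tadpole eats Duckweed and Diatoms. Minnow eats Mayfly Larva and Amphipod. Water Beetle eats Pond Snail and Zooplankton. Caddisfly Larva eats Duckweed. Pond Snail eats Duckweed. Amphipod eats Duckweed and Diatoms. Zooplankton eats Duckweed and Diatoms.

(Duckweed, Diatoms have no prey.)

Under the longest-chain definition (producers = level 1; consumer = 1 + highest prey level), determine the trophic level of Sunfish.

Trophic level 3

Duckweed is a producer → level 1.
Caddisfly Larva eats Duckweed → level 2.
Sunfish eats Caddisfly Larva (level 2); other prey at levels: Zooplankton 2, Pond Snail 2, Tadpole 2 → level 3.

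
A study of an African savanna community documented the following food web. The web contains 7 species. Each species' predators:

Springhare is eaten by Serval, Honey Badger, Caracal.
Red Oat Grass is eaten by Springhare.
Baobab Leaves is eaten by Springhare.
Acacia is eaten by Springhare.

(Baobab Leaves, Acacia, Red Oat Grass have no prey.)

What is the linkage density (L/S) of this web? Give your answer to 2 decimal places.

There are L = 6 links among S = 7 species.
L/S = 6/7 = 0.8571 ≈ 0.86.

L/S = 0.86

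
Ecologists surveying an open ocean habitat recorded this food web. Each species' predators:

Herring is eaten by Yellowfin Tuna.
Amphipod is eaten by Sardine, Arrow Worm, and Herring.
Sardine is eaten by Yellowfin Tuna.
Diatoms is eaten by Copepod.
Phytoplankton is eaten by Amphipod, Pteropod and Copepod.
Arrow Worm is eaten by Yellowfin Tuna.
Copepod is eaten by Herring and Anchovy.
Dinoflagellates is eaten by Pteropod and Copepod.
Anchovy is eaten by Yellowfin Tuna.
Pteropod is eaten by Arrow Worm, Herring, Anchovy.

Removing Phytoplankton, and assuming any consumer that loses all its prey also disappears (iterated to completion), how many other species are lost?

2

Remove Phytoplankton.
Round 1: Amphipod (all prey gone) → extinct.
Round 2: Sardine (all prey gone) → extinct.
No further losses. Total secondary extinctions: 2.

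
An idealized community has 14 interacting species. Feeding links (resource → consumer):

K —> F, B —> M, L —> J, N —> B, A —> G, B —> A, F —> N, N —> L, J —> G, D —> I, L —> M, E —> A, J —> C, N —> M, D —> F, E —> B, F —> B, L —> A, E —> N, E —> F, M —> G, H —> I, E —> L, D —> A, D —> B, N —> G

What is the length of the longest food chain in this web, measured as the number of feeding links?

One longest chain: D → F → N → L → J → C.
It has 6 species and 5 links.

5 links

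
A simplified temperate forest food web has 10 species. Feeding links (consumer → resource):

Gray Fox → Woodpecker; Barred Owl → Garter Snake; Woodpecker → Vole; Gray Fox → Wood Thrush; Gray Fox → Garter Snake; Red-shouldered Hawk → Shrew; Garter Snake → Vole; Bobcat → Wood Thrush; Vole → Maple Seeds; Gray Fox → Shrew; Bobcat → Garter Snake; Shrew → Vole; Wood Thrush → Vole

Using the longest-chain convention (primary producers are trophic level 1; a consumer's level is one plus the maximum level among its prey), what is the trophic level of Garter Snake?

Maple Seeds is a producer → level 1.
Vole eats Maple Seeds → level 2.
Garter Snake eats Vole → level 3.

Trophic level 3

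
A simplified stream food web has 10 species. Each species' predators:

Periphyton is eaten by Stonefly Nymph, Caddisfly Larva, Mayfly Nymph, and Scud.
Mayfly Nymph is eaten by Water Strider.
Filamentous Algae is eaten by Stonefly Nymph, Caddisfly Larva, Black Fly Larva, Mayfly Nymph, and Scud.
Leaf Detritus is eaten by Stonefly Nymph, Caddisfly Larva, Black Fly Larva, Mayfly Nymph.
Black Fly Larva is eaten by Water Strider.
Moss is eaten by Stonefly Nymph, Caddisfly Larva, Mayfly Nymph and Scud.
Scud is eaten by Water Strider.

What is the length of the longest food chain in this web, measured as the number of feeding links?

2 links

One longest chain: Leaf Detritus → Black Fly Larva → Water Strider.
It has 3 species and 2 links.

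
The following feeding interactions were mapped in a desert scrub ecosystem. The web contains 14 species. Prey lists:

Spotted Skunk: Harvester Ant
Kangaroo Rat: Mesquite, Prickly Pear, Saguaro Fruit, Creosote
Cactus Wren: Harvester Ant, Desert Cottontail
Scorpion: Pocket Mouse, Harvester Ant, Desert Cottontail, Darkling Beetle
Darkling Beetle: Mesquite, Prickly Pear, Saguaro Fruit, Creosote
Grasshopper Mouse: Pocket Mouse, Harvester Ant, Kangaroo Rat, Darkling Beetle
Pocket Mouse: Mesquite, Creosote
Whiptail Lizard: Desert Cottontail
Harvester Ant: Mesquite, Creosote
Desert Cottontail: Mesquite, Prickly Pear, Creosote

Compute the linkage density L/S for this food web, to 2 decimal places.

L/S = 1.93

There are L = 27 links among S = 14 species.
L/S = 27/14 = 1.9286 ≈ 1.93.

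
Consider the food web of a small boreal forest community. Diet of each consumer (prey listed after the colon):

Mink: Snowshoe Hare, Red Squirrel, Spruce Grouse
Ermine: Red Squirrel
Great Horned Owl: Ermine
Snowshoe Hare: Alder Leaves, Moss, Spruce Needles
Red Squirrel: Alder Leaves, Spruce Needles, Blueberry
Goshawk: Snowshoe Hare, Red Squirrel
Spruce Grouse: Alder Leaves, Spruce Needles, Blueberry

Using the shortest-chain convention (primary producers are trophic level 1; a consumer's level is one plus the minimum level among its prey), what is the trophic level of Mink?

Trophic level 3

Alder Leaves is a producer → level 1.
Snowshoe Hare eats Alder Leaves → level 2.
Mink eats Snowshoe Hare → level 3.
No prey of Mink is below level 2, so 3 is the minimum.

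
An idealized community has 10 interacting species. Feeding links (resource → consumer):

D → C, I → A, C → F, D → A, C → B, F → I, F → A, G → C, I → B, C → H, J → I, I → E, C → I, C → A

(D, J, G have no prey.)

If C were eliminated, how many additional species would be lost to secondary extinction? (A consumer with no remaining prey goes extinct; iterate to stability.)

Remove C.
Round 1: H (all prey gone), F (all prey gone) → extinct.
No further losses. Total secondary extinctions: 2.

2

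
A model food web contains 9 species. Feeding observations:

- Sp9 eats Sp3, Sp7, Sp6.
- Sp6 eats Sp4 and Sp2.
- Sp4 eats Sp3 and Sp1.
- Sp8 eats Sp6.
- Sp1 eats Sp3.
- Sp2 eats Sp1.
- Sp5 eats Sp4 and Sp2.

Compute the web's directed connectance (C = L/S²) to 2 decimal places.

C = 0.15

The web has S = 9 species and L = 12 feeding links.
C = L / S² = 12 / 81 = 0.1481 ≈ 0.15.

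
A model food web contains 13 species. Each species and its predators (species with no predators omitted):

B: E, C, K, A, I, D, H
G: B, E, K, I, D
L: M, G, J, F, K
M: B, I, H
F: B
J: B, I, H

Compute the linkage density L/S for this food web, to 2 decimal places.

L/S = 1.85

There are L = 24 links among S = 13 species.
L/S = 24/13 = 1.8462 ≈ 1.85.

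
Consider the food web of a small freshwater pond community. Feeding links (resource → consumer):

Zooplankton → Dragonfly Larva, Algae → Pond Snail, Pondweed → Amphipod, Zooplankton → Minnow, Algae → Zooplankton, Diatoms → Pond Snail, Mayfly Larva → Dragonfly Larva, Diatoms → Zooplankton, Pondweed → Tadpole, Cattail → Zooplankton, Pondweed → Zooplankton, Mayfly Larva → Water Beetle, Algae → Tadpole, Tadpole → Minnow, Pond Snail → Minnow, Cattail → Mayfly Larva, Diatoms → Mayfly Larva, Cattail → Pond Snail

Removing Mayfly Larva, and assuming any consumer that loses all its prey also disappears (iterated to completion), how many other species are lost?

1

Remove Mayfly Larva.
Round 1: Water Beetle (all prey gone) → extinct.
No further losses. Total secondary extinctions: 1.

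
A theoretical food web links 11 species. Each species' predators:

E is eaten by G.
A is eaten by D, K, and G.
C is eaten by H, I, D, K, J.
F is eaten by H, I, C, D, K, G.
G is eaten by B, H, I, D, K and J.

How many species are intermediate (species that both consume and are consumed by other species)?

2

Intermediate species (has both prey and predators): G, C.
Count: 2.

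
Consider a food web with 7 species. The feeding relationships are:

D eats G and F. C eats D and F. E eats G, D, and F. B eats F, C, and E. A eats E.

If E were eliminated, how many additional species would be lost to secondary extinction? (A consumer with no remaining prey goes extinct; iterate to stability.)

Remove E.
Round 1: A (all prey gone) → extinct.
No further losses. Total secondary extinctions: 1.

1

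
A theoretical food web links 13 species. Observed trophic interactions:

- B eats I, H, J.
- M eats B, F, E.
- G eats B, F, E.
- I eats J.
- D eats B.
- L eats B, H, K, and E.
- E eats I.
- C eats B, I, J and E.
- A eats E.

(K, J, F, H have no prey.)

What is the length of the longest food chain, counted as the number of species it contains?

4 species

One longest chain: J → I → B → L.
It has 4 species and 3 links.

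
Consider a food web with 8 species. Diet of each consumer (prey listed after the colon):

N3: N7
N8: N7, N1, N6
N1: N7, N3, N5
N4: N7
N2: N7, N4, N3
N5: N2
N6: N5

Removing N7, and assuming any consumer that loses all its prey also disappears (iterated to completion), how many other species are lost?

Remove N7.
Round 1: N4 (all prey gone), N3 (all prey gone) → extinct.
Round 2: N2 (all prey gone) → extinct.
Round 3: N5 (all prey gone) → extinct.
Round 4: N1 (all prey gone), N6 (all prey gone) → extinct.
Round 5: N8 (all prey gone) → extinct.
No further losses. Total secondary extinctions: 7.

7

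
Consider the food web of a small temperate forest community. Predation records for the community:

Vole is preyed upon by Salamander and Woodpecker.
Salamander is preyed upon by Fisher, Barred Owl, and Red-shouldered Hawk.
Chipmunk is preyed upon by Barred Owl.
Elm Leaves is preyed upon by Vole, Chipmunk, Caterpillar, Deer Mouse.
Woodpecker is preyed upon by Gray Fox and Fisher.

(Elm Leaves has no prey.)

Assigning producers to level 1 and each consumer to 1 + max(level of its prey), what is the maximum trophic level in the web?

4

Producers (level 1): Elm Leaves.
Elm Leaves → Vole → Salamander → Red-shouldered Hawk gives Red-shouldered Hawk level 4.
No species has a prey at level 4, so no species reaches level 5.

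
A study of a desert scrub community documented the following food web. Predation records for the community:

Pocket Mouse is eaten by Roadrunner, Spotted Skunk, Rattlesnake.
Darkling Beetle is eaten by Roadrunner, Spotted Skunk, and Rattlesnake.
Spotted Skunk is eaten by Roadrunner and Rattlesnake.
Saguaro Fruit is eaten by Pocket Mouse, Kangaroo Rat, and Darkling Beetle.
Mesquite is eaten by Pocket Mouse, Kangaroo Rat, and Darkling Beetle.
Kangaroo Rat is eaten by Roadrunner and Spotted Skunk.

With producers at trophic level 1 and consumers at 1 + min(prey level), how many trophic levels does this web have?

Producers (level 1): Mesquite, Saguaro Fruit.
Following each consumer down to its lowest-level prey: Mesquite → Kangaroo Rat → Spotted Skunk (levels 1 through 3).
All prey of Spotted Skunk (Kangaroo Rat 2, Pocket Mouse 2, Darkling Beetle 2) are at level 2 or above, so Spotted Skunk is at level 1 + 2 = 3.
Every consumer has at least one prey at level 2 or below, so none exceeds level 3.

3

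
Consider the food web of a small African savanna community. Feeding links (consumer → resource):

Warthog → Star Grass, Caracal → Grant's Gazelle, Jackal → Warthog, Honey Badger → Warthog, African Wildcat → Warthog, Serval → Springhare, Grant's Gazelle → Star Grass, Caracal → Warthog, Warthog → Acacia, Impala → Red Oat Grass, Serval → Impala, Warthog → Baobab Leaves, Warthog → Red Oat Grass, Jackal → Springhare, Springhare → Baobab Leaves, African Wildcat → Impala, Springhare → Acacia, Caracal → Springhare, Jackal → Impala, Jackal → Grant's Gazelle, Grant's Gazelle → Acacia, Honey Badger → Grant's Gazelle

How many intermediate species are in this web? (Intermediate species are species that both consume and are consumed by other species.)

Intermediate species (has both prey and predators): Grant's Gazelle, Warthog, Impala, Springhare.
Count: 4.

4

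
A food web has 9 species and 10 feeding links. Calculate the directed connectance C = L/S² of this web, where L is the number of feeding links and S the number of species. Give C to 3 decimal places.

The web has S = 9 species and L = 10 feeding links.
C = L / S² = 10 / 81 = 0.1235 ≈ 0.123.

C = 0.123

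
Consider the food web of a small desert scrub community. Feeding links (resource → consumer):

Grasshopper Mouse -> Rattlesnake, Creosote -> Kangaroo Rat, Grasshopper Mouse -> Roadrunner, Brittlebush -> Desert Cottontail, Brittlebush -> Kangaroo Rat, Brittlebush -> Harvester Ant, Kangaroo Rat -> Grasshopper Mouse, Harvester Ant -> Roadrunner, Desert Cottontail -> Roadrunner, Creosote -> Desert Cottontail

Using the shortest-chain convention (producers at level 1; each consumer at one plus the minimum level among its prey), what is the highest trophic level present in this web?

4

Producers (level 1): Brittlebush, Creosote.
Following each consumer down to its lowest-level prey: Brittlebush → Kangaroo Rat → Grasshopper Mouse → Rattlesnake (levels 1 through 4).
All prey of Rattlesnake (Grasshopper Mouse 3) are at level 3 or above, so Rattlesnake is at level 1 + 3 = 4.
Every consumer has at least one prey at level 3 or below, so none exceeds level 4.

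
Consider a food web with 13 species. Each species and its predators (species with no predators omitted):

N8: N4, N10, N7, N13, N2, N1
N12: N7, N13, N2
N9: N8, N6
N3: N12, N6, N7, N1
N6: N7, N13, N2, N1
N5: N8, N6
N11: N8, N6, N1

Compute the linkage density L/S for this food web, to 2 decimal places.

L/S = 1.85

There are L = 24 links among S = 13 species.
L/S = 24/13 = 1.8462 ≈ 1.85.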